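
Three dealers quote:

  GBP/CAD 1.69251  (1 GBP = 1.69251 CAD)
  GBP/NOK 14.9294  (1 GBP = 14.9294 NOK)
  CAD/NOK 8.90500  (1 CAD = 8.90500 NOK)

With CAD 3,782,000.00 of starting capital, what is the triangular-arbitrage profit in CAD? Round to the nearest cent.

Profit: CAD 36,073.97

Profitable loop is CAD → NOK → GBP → CAD:
CAD 3,782,000.00 × 8.90500 = NOK 33,678,710.00
NOK 33,678,710.00 ÷ 14.9294 = GBP 2,255,864.94
GBP 2,255,864.94 × 1.69251 = CAD 3,818,073.97
Profit = CAD 3,818,073.97 − CAD 3,782,000.00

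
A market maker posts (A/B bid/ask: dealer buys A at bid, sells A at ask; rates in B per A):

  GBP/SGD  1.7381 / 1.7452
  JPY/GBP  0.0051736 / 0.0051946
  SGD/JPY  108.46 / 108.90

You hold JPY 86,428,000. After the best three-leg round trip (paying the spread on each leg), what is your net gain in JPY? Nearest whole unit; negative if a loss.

Best loop JPY → SGD → GBP → JPY:
JPY 86,428,000 ÷ 108.90 (buy SGD at ask) = SGD 793,645.55
SGD 793,645.55 ÷ 1.7452 (buy GBP at ask) = GBP 454,759.08
GBP 454,759.08 ÷ 0.0051946 (buy JPY at ask) = JPY 87,544,581

Net profit: JPY 1,116,581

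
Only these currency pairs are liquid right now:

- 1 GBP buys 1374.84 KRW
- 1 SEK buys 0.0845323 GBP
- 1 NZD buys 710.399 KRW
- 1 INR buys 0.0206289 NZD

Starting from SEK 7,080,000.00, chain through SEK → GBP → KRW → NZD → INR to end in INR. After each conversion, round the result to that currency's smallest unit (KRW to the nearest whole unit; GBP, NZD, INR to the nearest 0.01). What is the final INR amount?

SEK 7,080,000.00 × 0.0845323 = GBP 598,488.68
GBP 598,488.68 × 1374.84 = KRW 822,826,177
KRW 822,826,177 ÷ 710.399 = NZD 1,158,259.20
NZD 1,158,259.20 ÷ 0.0206289 = INR 56,147,404.85

INR 56,147,404.85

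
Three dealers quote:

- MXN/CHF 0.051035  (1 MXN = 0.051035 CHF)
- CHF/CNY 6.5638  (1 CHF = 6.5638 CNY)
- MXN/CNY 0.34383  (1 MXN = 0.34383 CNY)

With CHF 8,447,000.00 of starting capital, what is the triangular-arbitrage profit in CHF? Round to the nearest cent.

Profitable loop is CHF → MXN → CNY → CHF:
CHF 8,447,000.00 ÷ 0.051035 = MXN 165,513,863.04
MXN 165,513,863.04 × 0.34383 = CNY 56,908,631.53
CNY 56,908,631.53 ÷ 6.5638 = CHF 8,670,073.97
Profit = CHF 8,670,073.97 − CHF 8,447,000.00

Profit: CHF 223,073.97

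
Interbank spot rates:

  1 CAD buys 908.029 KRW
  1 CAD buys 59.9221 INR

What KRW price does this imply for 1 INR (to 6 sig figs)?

INR/KRW = 15.1535

1 INR ÷ 59.9221 = 0.0166883 CAD
0.0166883 CAD × 908.029 = 15.1535 KRW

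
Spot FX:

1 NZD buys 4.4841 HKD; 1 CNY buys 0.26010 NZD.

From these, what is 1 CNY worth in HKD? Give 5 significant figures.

CNY/HKD = 1.1663

1 CNY × 0.26010 = 0.2601 NZD
0.2601 NZD × 4.4841 = 1.16631 HKD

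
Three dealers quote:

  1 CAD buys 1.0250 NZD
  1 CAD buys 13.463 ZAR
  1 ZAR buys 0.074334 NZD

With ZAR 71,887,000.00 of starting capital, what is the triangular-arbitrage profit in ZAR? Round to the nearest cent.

Profitable loop is ZAR → CAD → NZD → ZAR:
ZAR 71,887,000.00 ÷ 13.463 = CAD 5,339,597.42
CAD 5,339,597.42 × 1.0250 = NZD 5,473,087.35
NZD 5,473,087.35 ÷ 0.074334 = ZAR 73,628,317.47
Profit = ZAR 73,628,317.47 − ZAR 71,887,000.00

Profit: ZAR 1,741,317.47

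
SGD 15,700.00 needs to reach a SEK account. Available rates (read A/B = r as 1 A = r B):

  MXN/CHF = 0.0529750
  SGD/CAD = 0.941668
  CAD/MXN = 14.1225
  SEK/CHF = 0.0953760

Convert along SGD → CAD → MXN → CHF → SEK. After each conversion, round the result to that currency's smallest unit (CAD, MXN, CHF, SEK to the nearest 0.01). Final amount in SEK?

SGD 15,700.00 × 0.941668 = CAD 14,784.19
CAD 14,784.19 × 14.1225 = MXN 208,789.72
MXN 208,789.72 × 0.0529750 = CHF 11,060.64
CHF 11,060.64 ÷ 0.0953760 = SEK 115,968.80

SEK 115,968.80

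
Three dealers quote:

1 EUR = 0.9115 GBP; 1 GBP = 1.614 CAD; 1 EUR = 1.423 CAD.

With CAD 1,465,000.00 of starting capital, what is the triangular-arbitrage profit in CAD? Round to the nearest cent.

Profit: CAD 49,582.48

Profitable loop is CAD → EUR → GBP → CAD:
CAD 1,465,000.00 ÷ 1.423 = EUR 1,029,515.11
EUR 1,029,515.11 × 0.9115 = GBP 938,403.02
GBP 938,403.02 × 1.614 = CAD 1,514,582.48
Profit = CAD 1,514,582.48 − CAD 1,465,000.00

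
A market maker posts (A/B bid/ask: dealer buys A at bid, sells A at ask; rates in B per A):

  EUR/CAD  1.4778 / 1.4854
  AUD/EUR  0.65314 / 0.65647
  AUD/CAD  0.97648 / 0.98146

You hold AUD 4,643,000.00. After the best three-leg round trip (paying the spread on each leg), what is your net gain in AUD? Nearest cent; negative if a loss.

Net profit: AUD 6,473.03

Best loop AUD → CAD → EUR → AUD:
AUD 4,643,000.00 × 0.97648 (sell AUD at bid) = CAD 4,533,796.64
CAD 4,533,796.64 ÷ 1.4854 (buy EUR at ask) = EUR 3,052,239.56
EUR 3,052,239.56 ÷ 0.65647 (buy AUD at ask) = AUD 4,649,473.03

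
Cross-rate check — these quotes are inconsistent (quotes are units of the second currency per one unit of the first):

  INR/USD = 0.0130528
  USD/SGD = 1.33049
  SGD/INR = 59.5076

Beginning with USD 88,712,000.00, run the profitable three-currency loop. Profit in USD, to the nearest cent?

Profitable loop is USD → SGD → INR → USD:
USD 88,712,000.00 × 1.33049 = SGD 118,030,428.88
SGD 118,030,428.88 × 59.5076 = INR 7,023,707,549.62
INR 7,023,707,549.62 × 0.0130528 = USD 91,679,049.90
Profit = USD 91,679,049.90 − USD 88,712,000.00

Profit: USD 2,967,049.90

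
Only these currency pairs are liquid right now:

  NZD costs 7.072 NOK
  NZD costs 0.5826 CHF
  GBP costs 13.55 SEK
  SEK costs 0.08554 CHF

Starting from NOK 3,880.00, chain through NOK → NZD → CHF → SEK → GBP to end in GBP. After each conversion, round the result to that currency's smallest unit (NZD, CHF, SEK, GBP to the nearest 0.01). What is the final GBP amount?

GBP 275.77

NOK 3,880.00 ÷ 7.072 = NZD 548.64
NZD 548.64 × 0.5826 = CHF 319.64
CHF 319.64 ÷ 0.08554 = SEK 3,736.73
SEK 3,736.73 ÷ 13.55 = GBP 275.77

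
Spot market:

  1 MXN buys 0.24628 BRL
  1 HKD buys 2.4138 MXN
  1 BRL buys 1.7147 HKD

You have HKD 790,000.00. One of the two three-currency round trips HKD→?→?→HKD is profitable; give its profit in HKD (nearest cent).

Profit: HKD 15,277.69

Profitable loop is HKD → MXN → BRL → HKD:
HKD 790,000.00 × 2.4138 = MXN 1,906,902.00
MXN 1,906,902.00 × 0.24628 = BRL 469,631.82
BRL 469,631.82 × 1.7147 = HKD 805,277.69
Profit = HKD 805,277.69 − HKD 790,000.00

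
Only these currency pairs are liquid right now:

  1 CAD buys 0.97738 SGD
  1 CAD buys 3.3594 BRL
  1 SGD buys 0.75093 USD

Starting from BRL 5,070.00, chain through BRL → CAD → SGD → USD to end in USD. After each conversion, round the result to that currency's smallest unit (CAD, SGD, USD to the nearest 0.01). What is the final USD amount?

USD 1,107.67

BRL 5,070.00 ÷ 3.3594 = CAD 1,509.20
CAD 1,509.20 × 0.97738 = SGD 1,475.06
SGD 1,475.06 × 0.75093 = USD 1,107.67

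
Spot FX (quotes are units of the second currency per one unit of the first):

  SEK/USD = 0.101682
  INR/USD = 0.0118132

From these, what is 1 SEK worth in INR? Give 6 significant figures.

SEK/INR = 8.60749

1 SEK × 0.101682 = 0.101682 USD
0.101682 USD ÷ 0.0118132 = 8.60749 INR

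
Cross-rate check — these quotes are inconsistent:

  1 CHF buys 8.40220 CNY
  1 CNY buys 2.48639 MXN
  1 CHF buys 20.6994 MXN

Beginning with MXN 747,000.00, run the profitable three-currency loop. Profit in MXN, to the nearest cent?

Profitable loop is MXN → CHF → CNY → MXN:
MXN 747,000.00 ÷ 20.6994 = CHF 36,088.00
CHF 36,088.00 × 8.40220 = CNY 303,218.62
CNY 303,218.62 × 2.48639 = MXN 753,919.73
Profit = MXN 753,919.73 − MXN 747,000.00

Profit: MXN 6,919.73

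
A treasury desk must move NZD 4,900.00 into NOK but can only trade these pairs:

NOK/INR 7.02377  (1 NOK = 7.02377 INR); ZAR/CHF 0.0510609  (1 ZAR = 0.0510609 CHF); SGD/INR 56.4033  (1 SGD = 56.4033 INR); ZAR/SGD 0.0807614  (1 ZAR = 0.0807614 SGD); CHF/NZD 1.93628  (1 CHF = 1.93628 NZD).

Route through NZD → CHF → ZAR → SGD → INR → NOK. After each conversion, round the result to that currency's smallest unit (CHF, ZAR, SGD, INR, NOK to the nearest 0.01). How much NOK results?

NOK 32,142.42

NZD 4,900.00 ÷ 1.93628 = CHF 2,530.63
CHF 2,530.63 ÷ 0.0510609 = ZAR 49,561.01
ZAR 49,561.01 × 0.0807614 = SGD 4,002.62
SGD 4,002.62 × 56.4033 = INR 225,760.98
INR 225,760.98 ÷ 7.02377 = NOK 32,142.42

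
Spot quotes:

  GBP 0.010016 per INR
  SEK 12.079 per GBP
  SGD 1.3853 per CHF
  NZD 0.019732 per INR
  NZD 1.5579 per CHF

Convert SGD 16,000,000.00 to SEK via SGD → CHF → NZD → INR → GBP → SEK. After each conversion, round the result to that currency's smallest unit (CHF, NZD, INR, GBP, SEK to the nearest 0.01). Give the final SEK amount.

SEK 110,323,978.81

SGD 16,000,000.00 ÷ 1.3853 = CHF 11,549,844.80
CHF 11,549,844.80 × 1.5579 = NZD 17,993,503.21
NZD 17,993,503.21 ÷ 0.019732 = INR 911,894,547.44
INR 911,894,547.44 × 0.010016 = GBP 9,133,535.79
GBP 9,133,535.79 × 12.079 = SEK 110,323,978.81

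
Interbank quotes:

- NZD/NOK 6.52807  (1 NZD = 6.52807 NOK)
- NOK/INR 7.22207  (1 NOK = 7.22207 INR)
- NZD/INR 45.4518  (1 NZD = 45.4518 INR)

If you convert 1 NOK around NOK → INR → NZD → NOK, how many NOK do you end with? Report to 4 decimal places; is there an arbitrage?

1.0373 (arbitrage exists)

Around NOK → INR → NZD → NOK: 1 × 7.22207 ÷ 45.4518 × 6.52807 = 1.037279
Product > 1; profitable direction is NOK → INR → NZD → NOK.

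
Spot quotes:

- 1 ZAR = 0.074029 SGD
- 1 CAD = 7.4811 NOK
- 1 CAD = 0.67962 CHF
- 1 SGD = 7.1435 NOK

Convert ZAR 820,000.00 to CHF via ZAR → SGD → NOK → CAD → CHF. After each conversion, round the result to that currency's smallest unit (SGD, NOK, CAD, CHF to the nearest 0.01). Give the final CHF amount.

ZAR 820,000.00 × 0.074029 = SGD 60,703.78
SGD 60,703.78 × 7.1435 = NOK 433,637.45
NOK 433,637.45 ÷ 7.4811 = CAD 57,964.40
CAD 57,964.40 × 0.67962 = CHF 39,393.77

CHF 39,393.77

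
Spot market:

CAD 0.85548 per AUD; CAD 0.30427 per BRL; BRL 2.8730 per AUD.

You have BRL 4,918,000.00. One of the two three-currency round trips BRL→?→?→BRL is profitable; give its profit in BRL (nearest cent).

Profit: BRL 107,432.27

Profitable loop is BRL → CAD → AUD → BRL:
BRL 4,918,000.00 × 0.30427 = CAD 1,496,399.86
CAD 1,496,399.86 ÷ 0.85548 = AUD 1,749,193.27
AUD 1,749,193.27 × 2.8730 = BRL 5,025,432.27
Profit = BRL 5,025,432.27 − BRL 4,918,000.00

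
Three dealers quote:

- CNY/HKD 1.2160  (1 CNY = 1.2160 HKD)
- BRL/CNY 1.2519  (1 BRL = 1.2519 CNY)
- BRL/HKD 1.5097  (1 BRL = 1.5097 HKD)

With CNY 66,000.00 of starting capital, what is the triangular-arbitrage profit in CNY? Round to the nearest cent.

Profit: CNY 551.29

Profitable loop is CNY → HKD → BRL → CNY:
CNY 66,000.00 × 1.2160 = HKD 80,256.00
HKD 80,256.00 ÷ 1.5097 = BRL 53,160.23
BRL 53,160.23 × 1.2519 = CNY 66,551.29
Profit = CNY 66,551.29 − CNY 66,000.00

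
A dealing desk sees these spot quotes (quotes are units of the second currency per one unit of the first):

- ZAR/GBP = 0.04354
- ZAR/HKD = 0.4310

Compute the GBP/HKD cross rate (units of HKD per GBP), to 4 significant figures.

GBP/HKD = 9.899

1 GBP ÷ 0.04354 = 22.9674 ZAR
22.9674 ZAR × 0.4310 = 9.89894 HKD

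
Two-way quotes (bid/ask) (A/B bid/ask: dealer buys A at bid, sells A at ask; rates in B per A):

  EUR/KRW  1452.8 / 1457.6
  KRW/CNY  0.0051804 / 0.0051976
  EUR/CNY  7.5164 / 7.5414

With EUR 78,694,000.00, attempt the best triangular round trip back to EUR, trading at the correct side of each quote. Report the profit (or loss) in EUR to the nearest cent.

Best loop EUR → KRW → CNY → EUR:
EUR 78,694,000.00 × 1452.8 (sell EUR at bid) = KRW 114,326,643,200
KRW 114,326,643,200 × 0.0051804 (sell KRW at bid) = CNY 592,257,742.43
CNY 592,257,742.43 ÷ 7.5414 (buy EUR at ask) = EUR 78,534,190.26

Net result: EUR -159,809.74 (no profitable arbitrage after spreads)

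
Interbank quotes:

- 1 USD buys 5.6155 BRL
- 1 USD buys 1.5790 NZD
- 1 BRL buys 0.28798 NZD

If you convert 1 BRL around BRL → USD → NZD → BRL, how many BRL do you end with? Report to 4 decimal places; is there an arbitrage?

0.9764 (arbitrage exists)

Around BRL → USD → NZD → BRL: 1 ÷ 5.6155 × 1.5790 ÷ 0.28798 = 0.976408
Product < 1; profitable direction is BRL → NZD → USD → BRL.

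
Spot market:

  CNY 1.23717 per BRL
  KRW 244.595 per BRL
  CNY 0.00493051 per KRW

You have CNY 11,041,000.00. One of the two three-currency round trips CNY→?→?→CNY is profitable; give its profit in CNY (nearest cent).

Profitable loop is CNY → KRW → BRL → CNY:
CNY 11,041,000.00 ÷ 0.00493051 = KRW 2,239,322,099
KRW 2,239,322,099 ÷ 244.595 = BRL 9,155,224.34
BRL 9,155,224.34 × 1.23717 = CNY 11,326,568.90
Profit = CNY 11,326,568.90 − CNY 11,041,000.00

Profit: CNY 285,568.90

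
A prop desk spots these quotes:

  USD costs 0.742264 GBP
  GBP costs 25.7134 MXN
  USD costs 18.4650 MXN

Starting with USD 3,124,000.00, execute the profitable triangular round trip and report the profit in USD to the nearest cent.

Profit: USD 105,086.04

Profitable loop is USD → GBP → MXN → USD:
USD 3,124,000.00 × 0.742264 = GBP 2,318,832.74
GBP 2,318,832.74 × 25.7134 = MXN 59,625,073.67
MXN 59,625,073.67 ÷ 18.4650 = USD 3,229,086.04
Profit = USD 3,229,086.04 − USD 3,124,000.00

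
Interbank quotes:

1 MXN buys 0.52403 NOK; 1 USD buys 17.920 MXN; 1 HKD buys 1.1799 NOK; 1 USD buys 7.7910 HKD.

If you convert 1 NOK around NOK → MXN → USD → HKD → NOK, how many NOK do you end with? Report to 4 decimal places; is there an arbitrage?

0.9789 (arbitrage exists)

Around NOK → MXN → USD → HKD → NOK: 1 ÷ 0.52403 ÷ 17.920 × 7.7910 × 1.1799 = 0.978913
Product < 1; profitable direction is NOK → HKD → USD → MXN → NOK.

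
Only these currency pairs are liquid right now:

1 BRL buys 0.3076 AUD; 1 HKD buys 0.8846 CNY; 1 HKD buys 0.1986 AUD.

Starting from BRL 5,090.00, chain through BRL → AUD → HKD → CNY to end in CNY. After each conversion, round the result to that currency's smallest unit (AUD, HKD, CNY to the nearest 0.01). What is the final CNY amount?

BRL 5,090.00 × 0.3076 = AUD 1,565.68
AUD 1,565.68 ÷ 0.1986 = HKD 7,883.59
HKD 7,883.59 × 0.8846 = CNY 6,973.82

CNY 6,973.82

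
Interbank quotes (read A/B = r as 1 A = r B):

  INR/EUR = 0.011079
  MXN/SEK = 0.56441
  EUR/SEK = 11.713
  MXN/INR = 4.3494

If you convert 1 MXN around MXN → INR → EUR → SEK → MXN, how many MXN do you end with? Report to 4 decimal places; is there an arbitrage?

1.0000 (no arbitrage)

Around MXN → INR → EUR → SEK → MXN: 1 × 4.3494 × 0.011079 × 11.713 ÷ 0.56441 = 1.000008
Product ≈ 1 (deviation 0.001%, within rounding noise).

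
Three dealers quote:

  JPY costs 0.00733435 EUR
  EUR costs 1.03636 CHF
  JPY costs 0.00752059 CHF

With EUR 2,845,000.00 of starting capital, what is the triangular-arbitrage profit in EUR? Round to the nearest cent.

Profitable loop is EUR → CHF → JPY → EUR:
EUR 2,845,000.00 × 1.03636 = CHF 2,948,444.20
CHF 2,948,444.20 ÷ 0.00752059 = JPY 392,049,587
JPY 392,049,587 × 0.00733435 = EUR 2,875,428.89
Profit = EUR 2,875,428.89 − EUR 2,845,000.00

Profit: EUR 30,428.89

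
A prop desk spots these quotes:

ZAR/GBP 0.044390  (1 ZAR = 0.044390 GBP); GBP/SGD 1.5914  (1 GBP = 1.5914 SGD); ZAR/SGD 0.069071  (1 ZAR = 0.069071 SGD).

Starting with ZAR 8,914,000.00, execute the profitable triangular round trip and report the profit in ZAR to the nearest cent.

Profit: ZAR 202,778.11

Profitable loop is ZAR → GBP → SGD → ZAR:
ZAR 8,914,000.00 × 0.044390 = GBP 395,692.46
GBP 395,692.46 × 1.5914 = SGD 629,704.98
SGD 629,704.98 ÷ 0.069071 = ZAR 9,116,778.11
Profit = ZAR 9,116,778.11 − ZAR 8,914,000.00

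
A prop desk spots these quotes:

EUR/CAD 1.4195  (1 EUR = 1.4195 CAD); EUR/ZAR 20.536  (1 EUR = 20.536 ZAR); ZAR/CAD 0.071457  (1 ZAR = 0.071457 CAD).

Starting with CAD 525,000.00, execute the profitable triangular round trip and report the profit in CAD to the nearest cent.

Profit: CAD 17,730.89

Profitable loop is CAD → EUR → ZAR → CAD:
CAD 525,000.00 ÷ 1.4195 = EUR 369,848.54
EUR 369,848.54 × 20.536 = ZAR 7,595,209.58
ZAR 7,595,209.58 × 0.071457 = CAD 542,730.89
Profit = CAD 542,730.89 − CAD 525,000.00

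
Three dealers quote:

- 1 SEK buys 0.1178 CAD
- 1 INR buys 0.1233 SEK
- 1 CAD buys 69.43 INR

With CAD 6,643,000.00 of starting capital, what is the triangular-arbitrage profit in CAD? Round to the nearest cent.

Profitable loop is CAD → INR → SEK → CAD:
CAD 6,643,000.00 × 69.43 = INR 461,223,490.00
INR 461,223,490.00 × 0.1233 = SEK 56,868,856.32
SEK 56,868,856.32 × 0.1178 = CAD 6,699,151.27
Profit = CAD 6,699,151.27 − CAD 6,643,000.00

Profit: CAD 56,151.27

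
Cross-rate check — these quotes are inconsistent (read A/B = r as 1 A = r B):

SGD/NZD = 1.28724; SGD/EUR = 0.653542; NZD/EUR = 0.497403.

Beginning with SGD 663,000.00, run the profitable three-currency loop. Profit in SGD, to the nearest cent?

Profit: SGD 13,735.73

Profitable loop is SGD → EUR → NZD → SGD:
SGD 663,000.00 × 0.653542 = EUR 433,298.35
EUR 433,298.35 ÷ 0.497403 = NZD 871,121.30
NZD 871,121.30 ÷ 1.28724 = SGD 676,735.73
Profit = SGD 676,735.73 − SGD 663,000.00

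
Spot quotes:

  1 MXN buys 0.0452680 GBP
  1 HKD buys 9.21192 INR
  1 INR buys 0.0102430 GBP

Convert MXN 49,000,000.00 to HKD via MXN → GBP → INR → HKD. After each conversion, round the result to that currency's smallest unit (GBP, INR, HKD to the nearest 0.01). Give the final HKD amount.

MXN 49,000,000.00 × 0.0452680 = GBP 2,218,132.00
GBP 2,218,132.00 ÷ 0.0102430 = INR 216,551,010.45
INR 216,551,010.45 ÷ 9.21192 = HKD 23,507,695.51

HKD 23,507,695.51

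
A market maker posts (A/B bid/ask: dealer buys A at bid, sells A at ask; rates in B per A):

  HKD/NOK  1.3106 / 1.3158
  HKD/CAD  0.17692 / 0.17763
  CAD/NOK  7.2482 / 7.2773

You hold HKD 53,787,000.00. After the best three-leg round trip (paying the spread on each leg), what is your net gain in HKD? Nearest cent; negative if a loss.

Best loop HKD → NOK → CAD → HKD:
HKD 53,787,000.00 × 1.3106 (sell HKD at bid) = NOK 70,493,242.20
NOK 70,493,242.20 ÷ 7.2773 (buy CAD at ask) = CAD 9,686,730.27
CAD 9,686,730.27 ÷ 0.17763 (buy HKD at ask) = HKD 54,533,188.49

Net profit: HKD 746,188.49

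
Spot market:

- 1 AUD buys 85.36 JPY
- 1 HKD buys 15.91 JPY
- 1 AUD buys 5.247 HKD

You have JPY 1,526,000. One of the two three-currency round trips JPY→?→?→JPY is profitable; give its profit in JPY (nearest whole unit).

Profitable loop is JPY → HKD → AUD → JPY:
JPY 1,526,000 ÷ 15.91 = HKD 95,914.52
HKD 95,914.52 ÷ 5.247 = AUD 18,279.88
AUD 18,279.88 × 85.36 = JPY 1,560,370
Profit = JPY 1,560,370 − JPY 1,526,000

Profit: JPY 34,370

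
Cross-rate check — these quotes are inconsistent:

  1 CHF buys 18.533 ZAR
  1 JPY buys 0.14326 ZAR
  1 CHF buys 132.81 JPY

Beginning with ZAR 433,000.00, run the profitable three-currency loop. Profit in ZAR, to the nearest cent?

Profit: ZAR 11,526.74

Profitable loop is ZAR → CHF → JPY → ZAR:
ZAR 433,000.00 ÷ 18.533 = CHF 23,363.73
CHF 23,363.73 × 132.81 = JPY 3,102,937
JPY 3,102,937 × 0.14326 = ZAR 444,526.74
Profit = ZAR 444,526.74 − ZAR 433,000.00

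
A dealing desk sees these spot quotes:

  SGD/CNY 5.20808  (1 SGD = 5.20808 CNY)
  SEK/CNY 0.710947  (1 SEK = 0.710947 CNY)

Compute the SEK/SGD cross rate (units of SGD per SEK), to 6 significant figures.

SEK/SGD = 0.136508

1 SEK × 0.710947 = 0.710947 CNY
0.710947 CNY ÷ 5.20808 = 0.136508 SGD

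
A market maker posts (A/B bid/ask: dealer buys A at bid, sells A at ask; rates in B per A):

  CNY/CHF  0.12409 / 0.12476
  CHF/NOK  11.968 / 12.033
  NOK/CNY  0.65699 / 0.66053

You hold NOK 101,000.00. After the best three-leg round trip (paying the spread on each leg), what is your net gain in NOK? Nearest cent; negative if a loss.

Best loop NOK → CHF → CNY → NOK:
NOK 101,000.00 ÷ 12.033 (buy CHF at ask) = CHF 8,393.58
CHF 8,393.58 ÷ 0.12476 (buy CNY at ask) = CNY 67,277.85
CNY 67,277.85 ÷ 0.66053 (buy NOK at ask) = NOK 101,854.34

Net profit: NOK 854.34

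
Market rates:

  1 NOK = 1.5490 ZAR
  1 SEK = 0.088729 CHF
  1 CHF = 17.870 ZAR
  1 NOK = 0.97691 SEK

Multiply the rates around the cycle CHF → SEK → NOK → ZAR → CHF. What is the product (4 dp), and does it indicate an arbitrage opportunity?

Around CHF → SEK → NOK → ZAR → CHF: 1 ÷ 0.088729 ÷ 0.97691 × 1.5490 ÷ 17.870 = 1.000015
Product ≈ 1 (deviation 0.002%, within rounding noise).

1.0000 (no arbitrage)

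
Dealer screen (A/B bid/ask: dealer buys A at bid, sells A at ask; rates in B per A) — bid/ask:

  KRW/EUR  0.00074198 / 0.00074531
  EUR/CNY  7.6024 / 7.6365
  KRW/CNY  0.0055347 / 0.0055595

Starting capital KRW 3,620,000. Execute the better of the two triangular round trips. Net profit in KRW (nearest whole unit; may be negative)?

Best loop KRW → EUR → CNY → KRW:
KRW 3,620,000 × 0.00074198 (sell KRW at bid) = EUR 2,685.97
EUR 2,685.97 × 7.6024 (sell EUR at bid) = CNY 20,419.80
CNY 20,419.80 ÷ 0.0055595 (buy KRW at ask) = KRW 3,672,956

Net profit: KRW 52,956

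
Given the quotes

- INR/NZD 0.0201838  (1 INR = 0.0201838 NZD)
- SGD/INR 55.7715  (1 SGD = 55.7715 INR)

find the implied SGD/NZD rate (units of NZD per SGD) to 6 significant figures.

SGD/NZD = 1.12568

1 SGD × 55.7715 = 55.7715 INR
55.7715 INR × 0.0201838 = 1.12568 NZD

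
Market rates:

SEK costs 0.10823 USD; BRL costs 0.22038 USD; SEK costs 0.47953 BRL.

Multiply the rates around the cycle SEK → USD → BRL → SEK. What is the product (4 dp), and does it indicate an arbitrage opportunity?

1.0241 (arbitrage exists)

Around SEK → USD → BRL → SEK: 1 × 0.10823 ÷ 0.22038 ÷ 0.47953 = 1.024141
Product > 1; profitable direction is SEK → USD → BRL → SEK.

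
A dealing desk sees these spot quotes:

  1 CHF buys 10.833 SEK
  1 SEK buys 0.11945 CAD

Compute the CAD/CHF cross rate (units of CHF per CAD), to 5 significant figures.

1 CAD ÷ 0.11945 = 8.3717 SEK
8.3717 SEK ÷ 10.833 = 0.772796 CHF

CAD/CHF = 0.77280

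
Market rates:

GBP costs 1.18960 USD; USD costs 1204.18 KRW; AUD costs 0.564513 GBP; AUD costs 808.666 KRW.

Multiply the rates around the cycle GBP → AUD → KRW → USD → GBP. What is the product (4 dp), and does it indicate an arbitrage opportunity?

1.0000 (no arbitrage)

Around GBP → AUD → KRW → USD → GBP: 1 ÷ 0.564513 × 808.666 ÷ 1204.18 ÷ 1.18960 = 1.000007
Product ≈ 1 (deviation 0.001%, within rounding noise).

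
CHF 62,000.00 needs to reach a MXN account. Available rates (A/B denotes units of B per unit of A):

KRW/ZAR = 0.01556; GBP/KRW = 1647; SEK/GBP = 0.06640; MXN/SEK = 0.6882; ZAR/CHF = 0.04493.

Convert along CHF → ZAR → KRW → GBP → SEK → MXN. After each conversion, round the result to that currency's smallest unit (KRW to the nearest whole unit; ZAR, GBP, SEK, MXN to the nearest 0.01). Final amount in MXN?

MXN 1,178,336.49

CHF 62,000.00 ÷ 0.04493 = ZAR 1,379,924.33
ZAR 1,379,924.33 ÷ 0.01556 = KRW 88,684,083
KRW 88,684,083 ÷ 1647 = GBP 53,845.83
GBP 53,845.83 ÷ 0.06640 = SEK 810,931.17
SEK 810,931.17 ÷ 0.6882 = MXN 1,178,336.49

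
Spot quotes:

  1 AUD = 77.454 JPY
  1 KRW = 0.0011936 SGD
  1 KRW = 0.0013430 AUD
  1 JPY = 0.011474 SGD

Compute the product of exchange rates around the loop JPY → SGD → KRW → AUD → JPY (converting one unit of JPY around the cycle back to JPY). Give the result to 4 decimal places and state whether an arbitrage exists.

Around JPY → SGD → KRW → AUD → JPY: 1 × 0.011474 ÷ 0.0011936 × 0.0013430 × 77.454 = 0.999945
Product ≈ 1 (deviation 0.006%, within rounding noise).

0.9999 (no arbitrage)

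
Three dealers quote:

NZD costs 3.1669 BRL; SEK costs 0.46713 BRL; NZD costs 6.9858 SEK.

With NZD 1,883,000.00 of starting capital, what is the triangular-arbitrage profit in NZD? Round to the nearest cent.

Profit: NZD 57,304.44

Profitable loop is NZD → SEK → BRL → NZD:
NZD 1,883,000.00 × 6.9858 = SEK 13,154,261.40
SEK 13,154,261.40 × 0.46713 = BRL 6,144,750.13
BRL 6,144,750.13 ÷ 3.1669 = NZD 1,940,304.44
Profit = NZD 1,940,304.44 − NZD 1,883,000.00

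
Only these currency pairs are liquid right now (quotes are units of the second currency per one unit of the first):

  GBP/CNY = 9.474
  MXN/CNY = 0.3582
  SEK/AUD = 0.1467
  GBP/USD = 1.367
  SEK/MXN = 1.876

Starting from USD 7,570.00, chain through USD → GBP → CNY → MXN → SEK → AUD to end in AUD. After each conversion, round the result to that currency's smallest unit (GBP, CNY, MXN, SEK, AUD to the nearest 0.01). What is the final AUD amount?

USD 7,570.00 ÷ 1.367 = GBP 5,537.67
GBP 5,537.67 × 9.474 = CNY 52,463.89
CNY 52,463.89 ÷ 0.3582 = MXN 146,465.35
MXN 146,465.35 ÷ 1.876 = SEK 78,073.21
SEK 78,073.21 × 0.1467 = AUD 11,453.34

AUD 11,453.34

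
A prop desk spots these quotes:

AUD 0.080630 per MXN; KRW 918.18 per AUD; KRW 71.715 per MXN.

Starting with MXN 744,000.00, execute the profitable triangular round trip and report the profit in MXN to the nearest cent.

Profit: MXN 24,046.34

Profitable loop is MXN → AUD → KRW → MXN:
MXN 744,000.00 × 0.080630 = AUD 59,988.72
AUD 59,988.72 × 918.18 = KRW 55,080,443
KRW 55,080,443 ÷ 71.715 = MXN 768,046.34
Profit = MXN 768,046.34 − MXN 744,000.00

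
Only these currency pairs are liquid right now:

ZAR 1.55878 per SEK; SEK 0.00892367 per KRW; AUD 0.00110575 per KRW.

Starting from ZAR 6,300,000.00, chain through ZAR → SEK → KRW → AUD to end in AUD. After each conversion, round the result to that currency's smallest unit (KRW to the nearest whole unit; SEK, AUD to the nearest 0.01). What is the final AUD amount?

AUD 500,805.59

ZAR 6,300,000.00 ÷ 1.55878 = SEK 4,041,622.29
SEK 4,041,622.29 ÷ 0.00892367 = KRW 452,910,326
KRW 452,910,326 × 0.00110575 = AUD 500,805.59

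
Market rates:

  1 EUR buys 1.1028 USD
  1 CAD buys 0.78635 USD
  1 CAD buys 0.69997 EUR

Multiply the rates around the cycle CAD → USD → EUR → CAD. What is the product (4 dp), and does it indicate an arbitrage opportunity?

1.0187 (arbitrage exists)

Around CAD → USD → EUR → CAD: 1 × 0.78635 ÷ 1.1028 ÷ 0.69997 = 1.018685
Product > 1; profitable direction is CAD → USD → EUR → CAD.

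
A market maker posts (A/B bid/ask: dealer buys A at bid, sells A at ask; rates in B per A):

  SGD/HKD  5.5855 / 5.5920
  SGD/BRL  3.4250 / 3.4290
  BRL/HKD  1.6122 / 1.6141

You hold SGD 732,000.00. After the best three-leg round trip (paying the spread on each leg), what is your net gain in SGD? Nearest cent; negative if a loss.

Best loop SGD → HKD → BRL → SGD:
SGD 732,000.00 × 5.5855 (sell SGD at bid) = HKD 4,088,586.00
HKD 4,088,586.00 ÷ 1.6141 (buy BRL at ask) = BRL 2,533,043.80
BRL 2,533,043.80 ÷ 3.4290 (buy SGD at ask) = SGD 738,712.10

Net profit: SGD 6,712.10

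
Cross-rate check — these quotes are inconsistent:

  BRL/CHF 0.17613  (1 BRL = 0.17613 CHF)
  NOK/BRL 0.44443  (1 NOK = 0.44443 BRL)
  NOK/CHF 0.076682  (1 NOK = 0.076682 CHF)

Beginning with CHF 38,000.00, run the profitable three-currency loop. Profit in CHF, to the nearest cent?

Profitable loop is CHF → NOK → BRL → CHF:
CHF 38,000.00 ÷ 0.076682 = NOK 495,553.06
NOK 495,553.06 × 0.44443 = BRL 220,238.65
BRL 220,238.65 × 0.17613 = CHF 38,790.63
Profit = CHF 38,790.63 − CHF 38,000.00

Profit: CHF 790.63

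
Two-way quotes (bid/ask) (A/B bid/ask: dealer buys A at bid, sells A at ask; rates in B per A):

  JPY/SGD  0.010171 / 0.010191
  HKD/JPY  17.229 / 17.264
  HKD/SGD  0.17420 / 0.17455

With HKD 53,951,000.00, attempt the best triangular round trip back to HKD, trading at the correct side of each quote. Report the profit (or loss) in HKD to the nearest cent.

Best loop HKD → JPY → SGD → HKD:
HKD 53,951,000.00 × 17.229 (sell HKD at bid) = JPY 929,521,779
JPY 929,521,779 × 0.010171 (sell JPY at bid) = SGD 9,454,166.01
SGD 9,454,166.01 ÷ 0.17455 (buy HKD at ask) = HKD 54,163,082.29

Net profit: HKD 212,082.29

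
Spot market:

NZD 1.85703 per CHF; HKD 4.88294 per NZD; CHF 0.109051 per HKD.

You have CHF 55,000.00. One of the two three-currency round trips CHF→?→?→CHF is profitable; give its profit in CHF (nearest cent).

Profit: CHF 620.22

Profitable loop is CHF → HKD → NZD → CHF:
CHF 55,000.00 ÷ 0.109051 = HKD 504,351.18
HKD 504,351.18 ÷ 4.88294 = NZD 103,288.42
NZD 103,288.42 ÷ 1.85703 = CHF 55,620.22
Profit = CHF 55,620.22 − CHF 55,000.00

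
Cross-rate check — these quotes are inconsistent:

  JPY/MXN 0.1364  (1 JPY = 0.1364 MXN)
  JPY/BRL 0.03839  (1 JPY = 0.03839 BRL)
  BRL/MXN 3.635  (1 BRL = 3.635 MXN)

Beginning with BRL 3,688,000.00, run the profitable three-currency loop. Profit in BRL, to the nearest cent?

Profitable loop is BRL → MXN → JPY → BRL:
BRL 3,688,000.00 × 3.635 = MXN 13,405,880.00
MXN 13,405,880.00 ÷ 0.1364 = JPY 98,283,578
JPY 98,283,578 × 0.03839 = BRL 3,773,106.55
Profit = BRL 3,773,106.55 − BRL 3,688,000.00

Profit: BRL 85,106.55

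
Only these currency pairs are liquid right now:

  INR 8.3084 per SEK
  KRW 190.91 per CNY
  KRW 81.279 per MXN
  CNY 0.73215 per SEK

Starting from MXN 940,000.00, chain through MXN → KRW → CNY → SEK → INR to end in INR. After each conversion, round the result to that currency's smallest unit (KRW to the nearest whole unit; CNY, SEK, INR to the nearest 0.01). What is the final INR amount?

MXN 940,000.00 × 81.279 = KRW 76,402,260
KRW 76,402,260 ÷ 190.91 = CNY 400,200.41
CNY 400,200.41 ÷ 0.73215 = SEK 546,609.86
SEK 546,609.86 × 8.3084 = INR 4,541,453.36

INR 4,541,453.36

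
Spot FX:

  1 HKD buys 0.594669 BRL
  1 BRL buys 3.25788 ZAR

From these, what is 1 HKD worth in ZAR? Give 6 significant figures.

1 HKD × 0.594669 = 0.594669 BRL
0.594669 BRL × 3.25788 = 1.93736 ZAR

HKD/ZAR = 1.93736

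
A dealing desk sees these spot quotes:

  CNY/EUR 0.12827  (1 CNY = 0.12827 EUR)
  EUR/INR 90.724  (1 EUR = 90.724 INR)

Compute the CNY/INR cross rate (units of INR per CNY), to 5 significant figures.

1 CNY × 0.12827 = 0.12827 EUR
0.12827 EUR × 90.724 = 11.6372 INR

CNY/INR = 11.637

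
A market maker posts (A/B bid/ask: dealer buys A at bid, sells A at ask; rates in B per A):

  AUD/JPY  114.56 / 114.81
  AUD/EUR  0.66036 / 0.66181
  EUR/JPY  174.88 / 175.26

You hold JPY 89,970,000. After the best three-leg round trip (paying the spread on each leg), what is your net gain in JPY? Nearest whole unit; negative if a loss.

Net profit: JPY 527,984

Best loop JPY → AUD → EUR → JPY:
JPY 89,970,000 ÷ 114.81 (buy AUD at ask) = AUD 783,642.54
AUD 783,642.54 × 0.66036 (sell AUD at bid) = EUR 517,486.19
EUR 517,486.19 × 174.88 (sell EUR at bid) = JPY 90,497,984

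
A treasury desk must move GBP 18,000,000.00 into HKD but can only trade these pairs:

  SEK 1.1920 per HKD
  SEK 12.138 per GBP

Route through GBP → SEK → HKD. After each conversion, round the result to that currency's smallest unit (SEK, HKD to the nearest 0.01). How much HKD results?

HKD 183,291,946.31

GBP 18,000,000.00 × 12.138 = SEK 218,484,000.00
SEK 218,484,000.00 ÷ 1.1920 = HKD 183,291,946.31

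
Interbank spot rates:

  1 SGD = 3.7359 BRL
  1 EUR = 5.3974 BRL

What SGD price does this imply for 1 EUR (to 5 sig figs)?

1 EUR × 5.3974 = 5.3974 BRL
5.3974 BRL ÷ 3.7359 = 1.44474 SGD

EUR/SGD = 1.4447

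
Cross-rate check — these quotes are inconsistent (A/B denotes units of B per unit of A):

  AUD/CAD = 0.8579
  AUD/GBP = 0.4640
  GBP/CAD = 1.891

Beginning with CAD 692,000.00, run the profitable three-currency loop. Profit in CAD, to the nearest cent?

Profit: CAD 15,748.46

Profitable loop is CAD → AUD → GBP → CAD:
CAD 692,000.00 ÷ 0.8579 = AUD 806,620.82
AUD 806,620.82 × 0.4640 = GBP 374,272.06
GBP 374,272.06 × 1.891 = CAD 707,748.46
Profit = CAD 707,748.46 − CAD 692,000.00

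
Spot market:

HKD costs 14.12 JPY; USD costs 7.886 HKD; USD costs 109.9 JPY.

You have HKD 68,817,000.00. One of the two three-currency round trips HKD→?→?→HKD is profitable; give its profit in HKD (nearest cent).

Profit: HKD 908,158.98

Profitable loop is HKD → JPY → USD → HKD:
HKD 68,817,000.00 × 14.12 = JPY 971,696,040
JPY 971,696,040 ÷ 109.9 = USD 8,841,638.22
USD 8,841,638.22 × 7.886 = HKD 69,725,158.98
Profit = HKD 69,725,158.98 − HKD 68,817,000.00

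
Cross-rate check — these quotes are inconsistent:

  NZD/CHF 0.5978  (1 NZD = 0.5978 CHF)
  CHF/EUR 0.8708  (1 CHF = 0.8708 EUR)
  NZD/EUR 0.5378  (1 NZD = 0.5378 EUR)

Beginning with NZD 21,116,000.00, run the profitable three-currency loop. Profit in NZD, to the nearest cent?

Profitable loop is NZD → EUR → CHF → NZD:
NZD 21,116,000.00 × 0.5378 = EUR 11,356,184.80
EUR 11,356,184.80 ÷ 0.8708 = CHF 13,041,094.17
CHF 13,041,094.17 ÷ 0.5978 = NZD 21,815,145.81
Profit = NZD 21,815,145.81 − NZD 21,116,000.00

Profit: NZD 699,145.81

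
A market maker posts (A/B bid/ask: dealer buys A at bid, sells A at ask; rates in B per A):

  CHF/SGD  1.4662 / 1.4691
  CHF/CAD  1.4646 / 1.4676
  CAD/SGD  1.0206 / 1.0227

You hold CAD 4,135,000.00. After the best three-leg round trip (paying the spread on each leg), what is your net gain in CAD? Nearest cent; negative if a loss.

Net profit: CAD 72,254.16

Best loop CAD → SGD → CHF → CAD:
CAD 4,135,000.00 × 1.0206 (sell CAD at bid) = SGD 4,220,181.00
SGD 4,220,181.00 ÷ 1.4691 (buy CHF at ask) = CHF 2,872,630.18
CHF 2,872,630.18 × 1.4646 (sell CHF at bid) = CAD 4,207,254.16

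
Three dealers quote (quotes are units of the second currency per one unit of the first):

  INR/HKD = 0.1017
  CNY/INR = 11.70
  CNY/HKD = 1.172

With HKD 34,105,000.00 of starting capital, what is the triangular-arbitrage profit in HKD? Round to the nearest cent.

Profitable loop is HKD → CNY → INR → HKD:
HKD 34,105,000.00 ÷ 1.172 = CNY 29,099,829.35
CNY 29,099,829.35 × 11.70 = INR 340,468,003.41
INR 340,468,003.41 × 0.1017 = HKD 34,625,595.95
Profit = HKD 34,625,595.95 − HKD 34,105,000.00

Profit: HKD 520,595.95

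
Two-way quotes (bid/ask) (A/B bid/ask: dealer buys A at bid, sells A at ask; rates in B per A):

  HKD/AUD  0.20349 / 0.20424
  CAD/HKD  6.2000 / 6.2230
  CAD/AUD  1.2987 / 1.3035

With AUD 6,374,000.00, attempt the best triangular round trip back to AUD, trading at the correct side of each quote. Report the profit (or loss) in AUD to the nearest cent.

Best loop AUD → HKD → CAD → AUD:
AUD 6,374,000.00 ÷ 0.20424 (buy HKD at ask) = HKD 31,208,382.30
HKD 31,208,382.30 ÷ 6.2230 (buy CAD at ask) = CAD 5,015,005.99
CAD 5,015,005.99 × 1.2987 (sell CAD at bid) = AUD 6,512,988.28

Net profit: AUD 138,988.28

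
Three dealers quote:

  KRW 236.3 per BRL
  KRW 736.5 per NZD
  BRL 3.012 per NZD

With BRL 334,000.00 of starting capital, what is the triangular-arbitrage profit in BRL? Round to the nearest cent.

Profit: BRL 11,621.32

Profitable loop is BRL → NZD → KRW → BRL:
BRL 334,000.00 ÷ 3.012 = NZD 110,889.77
NZD 110,889.77 × 736.5 = KRW 81,670,319
KRW 81,670,319 ÷ 236.3 = BRL 345,621.32
Profit = BRL 345,621.32 − BRL 334,000.00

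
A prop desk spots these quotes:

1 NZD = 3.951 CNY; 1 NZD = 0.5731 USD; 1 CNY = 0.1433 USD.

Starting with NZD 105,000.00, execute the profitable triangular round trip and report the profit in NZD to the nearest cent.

Profit: NZD 1,283.66

Profitable loop is NZD → USD → CNY → NZD:
NZD 105,000.00 × 0.5731 = USD 60,175.50
USD 60,175.50 ÷ 0.1433 = CNY 419,926.73
CNY 419,926.73 ÷ 3.951 = NZD 106,283.66
Profit = NZD 106,283.66 − NZD 105,000.00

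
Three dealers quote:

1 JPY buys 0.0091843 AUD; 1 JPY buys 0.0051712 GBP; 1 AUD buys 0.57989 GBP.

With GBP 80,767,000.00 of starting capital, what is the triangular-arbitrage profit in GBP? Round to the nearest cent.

Profit: GBP 2,415,946.12

Profitable loop is GBP → JPY → AUD → GBP:
GBP 80,767,000.00 ÷ 0.0051712 = JPY 15,618,618,502
JPY 15,618,618,502 × 0.0091843 = AUD 143,446,077.91
AUD 143,446,077.91 × 0.57989 = GBP 83,182,946.12
Profit = GBP 83,182,946.12 − GBP 80,767,000.00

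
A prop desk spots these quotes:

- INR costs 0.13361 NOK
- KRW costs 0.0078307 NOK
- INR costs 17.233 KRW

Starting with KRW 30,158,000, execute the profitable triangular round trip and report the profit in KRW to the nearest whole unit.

Profit: KRW 301,660

Profitable loop is KRW → NOK → INR → KRW:
KRW 30,158,000 × 0.0078307 = NOK 236,158.25
NOK 236,158.25 ÷ 0.13361 = INR 1,767,519.28
INR 1,767,519.28 × 17.233 = KRW 30,459,660
Profit = KRW 30,459,660 − KRW 30,158,000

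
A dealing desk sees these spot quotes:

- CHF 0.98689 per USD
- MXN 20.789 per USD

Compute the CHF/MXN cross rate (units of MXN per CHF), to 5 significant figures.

CHF/MXN = 21.065

1 CHF ÷ 0.98689 = 1.01328 USD
1.01328 USD × 20.789 = 21.0652 MXN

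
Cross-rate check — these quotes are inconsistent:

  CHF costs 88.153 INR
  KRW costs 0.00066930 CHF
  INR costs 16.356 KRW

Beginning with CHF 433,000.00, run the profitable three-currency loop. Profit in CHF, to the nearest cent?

Profitable loop is CHF → KRW → INR → CHF:
CHF 433,000.00 ÷ 0.00066930 = KRW 646,944,569
KRW 646,944,569 ÷ 16.356 = INR 39,553,959.95
INR 39,553,959.95 ÷ 88.153 = CHF 448,696.70
Profit = CHF 448,696.70 − CHF 433,000.00

Profit: CHF 15,696.70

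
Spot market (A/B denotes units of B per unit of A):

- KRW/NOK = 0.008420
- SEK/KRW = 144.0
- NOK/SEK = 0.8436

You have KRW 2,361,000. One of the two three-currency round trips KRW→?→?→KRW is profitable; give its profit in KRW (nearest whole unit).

Profit: KRW 53,944

Profitable loop is KRW → NOK → SEK → KRW:
KRW 2,361,000 × 0.008420 = NOK 19,879.62
NOK 19,879.62 × 0.8436 = SEK 16,770.45
SEK 16,770.45 × 144.0 = KRW 2,414,944
Profit = KRW 2,414,944 − KRW 2,361,000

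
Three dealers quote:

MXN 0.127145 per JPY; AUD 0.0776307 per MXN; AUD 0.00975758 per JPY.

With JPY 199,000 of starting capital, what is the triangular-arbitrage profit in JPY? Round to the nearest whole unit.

Profit: JPY 2,300

Profitable loop is JPY → MXN → AUD → JPY:
JPY 199,000 × 0.127145 = MXN 25,301.86
MXN 25,301.86 × 0.0776307 = AUD 1,964.20
AUD 1,964.20 ÷ 0.00975758 = JPY 201,300
Profit = JPY 201,300 − JPY 199,000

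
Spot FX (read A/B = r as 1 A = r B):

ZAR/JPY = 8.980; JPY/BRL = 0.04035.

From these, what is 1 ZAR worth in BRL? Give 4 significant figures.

1 ZAR × 8.980 = 8.98 JPY
8.98 JPY × 0.04035 = 0.362343 BRL

ZAR/BRL = 0.3623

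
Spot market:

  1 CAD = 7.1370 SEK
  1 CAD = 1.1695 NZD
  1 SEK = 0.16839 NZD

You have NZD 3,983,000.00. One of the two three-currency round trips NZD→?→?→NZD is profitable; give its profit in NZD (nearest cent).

Profitable loop is NZD → CAD → SEK → NZD:
NZD 3,983,000.00 ÷ 1.1695 = CAD 3,405,728.94
CAD 3,405,728.94 × 7.1370 = SEK 24,306,687.47
SEK 24,306,687.47 × 0.16839 = NZD 4,093,003.10
Profit = NZD 4,093,003.10 − NZD 3,983,000.00

Profit: NZD 110,003.10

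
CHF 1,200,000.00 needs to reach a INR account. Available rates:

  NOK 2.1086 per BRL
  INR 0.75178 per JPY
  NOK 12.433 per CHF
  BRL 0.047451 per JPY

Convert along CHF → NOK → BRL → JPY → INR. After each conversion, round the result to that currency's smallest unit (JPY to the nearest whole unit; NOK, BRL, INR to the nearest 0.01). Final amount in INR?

CHF 1,200,000.00 × 12.433 = NOK 14,919,600.00
NOK 14,919,600.00 ÷ 2.1086 = BRL 7,075,595.18
BRL 7,075,595.18 ÷ 0.047451 = JPY 149,113,721
JPY 149,113,721 × 0.75178 = INR 112,100,713.17

INR 112,100,713.17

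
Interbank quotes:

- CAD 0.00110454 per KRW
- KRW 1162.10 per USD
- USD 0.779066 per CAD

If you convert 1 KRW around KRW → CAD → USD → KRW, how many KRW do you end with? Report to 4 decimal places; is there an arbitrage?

Around KRW → CAD → USD → KRW: 1 × 0.00110454 × 0.779066 × 1162.10 = 0.999998
Product ≈ 1 (deviation 0.000%, within rounding noise).

1.0000 (no arbitrage)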